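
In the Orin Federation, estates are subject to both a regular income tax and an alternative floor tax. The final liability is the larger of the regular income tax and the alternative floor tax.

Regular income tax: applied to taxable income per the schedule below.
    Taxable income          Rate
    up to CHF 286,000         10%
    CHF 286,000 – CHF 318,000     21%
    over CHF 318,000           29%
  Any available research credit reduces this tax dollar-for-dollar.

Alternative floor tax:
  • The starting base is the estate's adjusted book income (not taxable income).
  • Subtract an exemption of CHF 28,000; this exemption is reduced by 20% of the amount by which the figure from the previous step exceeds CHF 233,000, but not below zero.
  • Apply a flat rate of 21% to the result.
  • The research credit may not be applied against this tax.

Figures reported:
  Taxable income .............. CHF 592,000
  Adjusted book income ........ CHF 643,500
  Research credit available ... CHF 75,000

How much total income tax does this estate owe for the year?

Alternative floor tax:
  Base (adjusted book income): CHF 643,500
  Exemption: 20% × (CHF 643,500 − CHF 233,000) = CHF 82,100 ≥ CHF 28,000, so the exemption is fully phased out
  Base: CHF 643,500 − CHF 0 = CHF 643,500
  CHF 643,500 × 21% = CHF 135,135

Regular income tax:
  CHF 286,000 × 10% = CHF 28,600
  CHF 32,000 × 21% = CHF 6,720
  CHF 274,000 × 29% = CHF 79,460
  → CHF 114,780
  Less research credit CHF 75,000 → CHF 39,780

CHF 135,135 > CHF 39,780, so the alternative floor tax is the binding amount.

CHF 135,135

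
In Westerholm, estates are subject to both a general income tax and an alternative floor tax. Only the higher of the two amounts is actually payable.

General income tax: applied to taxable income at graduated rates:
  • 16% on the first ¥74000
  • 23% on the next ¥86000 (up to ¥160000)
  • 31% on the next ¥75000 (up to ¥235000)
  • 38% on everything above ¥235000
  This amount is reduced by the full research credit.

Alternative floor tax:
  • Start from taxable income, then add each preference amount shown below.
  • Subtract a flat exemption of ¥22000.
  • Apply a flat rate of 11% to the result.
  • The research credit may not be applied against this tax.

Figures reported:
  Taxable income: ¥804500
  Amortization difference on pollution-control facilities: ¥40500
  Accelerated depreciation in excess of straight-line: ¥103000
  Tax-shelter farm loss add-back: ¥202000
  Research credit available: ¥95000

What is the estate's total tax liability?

¥176280

Alternative floor tax:
  Adjusted income: ¥804500 + ¥40500 + ¥103000 + ¥202000 = ¥1150000
  Less exemption ¥22000 → base ¥1128000
  ¥1128000 × 11% = ¥124080

General income tax:
  ¥74000 × 16% = ¥11840
  ¥86000 × 23% = ¥19780
  ¥75000 × 31% = ¥23250
  ¥569500 × 38% = ¥216410
  → ¥271280
  Less research credit ¥95000 → ¥176280

¥176280 > ¥124080, so the general income tax governs.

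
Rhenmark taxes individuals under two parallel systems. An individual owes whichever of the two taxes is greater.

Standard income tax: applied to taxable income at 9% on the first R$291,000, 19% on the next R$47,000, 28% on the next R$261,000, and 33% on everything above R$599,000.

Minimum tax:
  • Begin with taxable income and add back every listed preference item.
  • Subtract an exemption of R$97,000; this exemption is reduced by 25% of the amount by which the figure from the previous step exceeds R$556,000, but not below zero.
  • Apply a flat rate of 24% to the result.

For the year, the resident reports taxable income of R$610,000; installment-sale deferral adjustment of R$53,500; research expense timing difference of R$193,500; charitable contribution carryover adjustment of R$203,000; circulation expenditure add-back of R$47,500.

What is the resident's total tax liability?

Minimum tax:
  Adjusted income: R$610,000 + R$53,500 + R$193,500 + R$203,000 + R$47,500 = R$1,107,500
  Exemption: 25% × (R$1,107,500 − R$556,000) = R$137,875 ≥ R$97,000, so the exemption is fully phased out
  Base: R$1,107,500 − R$0 = R$1,107,500
  R$1,107,500 × 24% = R$265,800

Standard income tax:
  R$291,000 × 9% = R$26,190
  R$47,000 × 19% = R$8,930
  R$261,000 × 28% = R$73,080
  R$11,000 × 33% = R$3,630
  → R$111,830

R$265,800 > R$111,830, so the minimum tax is the binding amount.

R$265,800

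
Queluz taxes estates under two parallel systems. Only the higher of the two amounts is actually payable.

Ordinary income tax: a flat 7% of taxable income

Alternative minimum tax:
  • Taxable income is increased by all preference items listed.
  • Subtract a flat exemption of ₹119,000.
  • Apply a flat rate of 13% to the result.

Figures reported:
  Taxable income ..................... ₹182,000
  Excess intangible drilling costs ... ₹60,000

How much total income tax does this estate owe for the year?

₹15,990

Alternative minimum tax:
  Adjusted income: ₹182,000 + ₹60,000 = ₹242,000
  Less exemption ₹119,000 → base ₹123,000
  ₹123,000 × 13% = ₹15,990

Ordinary income tax:
  ₹182,000 × 7% = ₹12,740

₹15,990 > ₹12,740, so the alternative minimum tax is the binding amount.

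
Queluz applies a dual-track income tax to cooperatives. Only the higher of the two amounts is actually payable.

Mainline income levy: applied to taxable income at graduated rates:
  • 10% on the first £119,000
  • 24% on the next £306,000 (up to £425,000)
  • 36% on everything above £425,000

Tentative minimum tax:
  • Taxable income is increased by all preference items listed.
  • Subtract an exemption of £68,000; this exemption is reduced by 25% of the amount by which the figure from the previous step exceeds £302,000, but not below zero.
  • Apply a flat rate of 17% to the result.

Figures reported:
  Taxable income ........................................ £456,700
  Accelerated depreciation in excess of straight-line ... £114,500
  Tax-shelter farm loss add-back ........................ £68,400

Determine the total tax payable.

£108,732

Tentative minimum tax:
  Adjusted income: £456,700 + £114,500 + £68,400 = £639,600
  Exemption: 25% × (£639,600 − £302,000) = £84,400 ≥ £68,000, so the exemption is fully phased out
  Base: £639,600 − £0 = £639,600
  £639,600 × 17% = £108,732

Mainline income levy:
  £119,000 × 10% = £11,900
  £306,000 × 24% = £73,440
  £31,700 × 36% = £11,412
  → £96,752

£108,732 > £96,752, so the tentative minimum tax is the binding amount.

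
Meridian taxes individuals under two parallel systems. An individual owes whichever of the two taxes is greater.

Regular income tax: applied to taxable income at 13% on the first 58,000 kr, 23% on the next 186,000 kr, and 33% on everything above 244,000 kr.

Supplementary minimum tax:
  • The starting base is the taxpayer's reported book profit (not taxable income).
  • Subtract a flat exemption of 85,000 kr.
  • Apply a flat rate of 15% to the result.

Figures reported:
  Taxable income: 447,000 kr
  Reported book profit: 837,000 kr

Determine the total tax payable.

117,310 kr

Regular income tax:
  58,000 kr × 13% = 7,540 kr
  186,000 kr × 23% = 42,780 kr
  203,000 kr × 33% = 66,990 kr
  → 117,310 kr

Supplementary minimum tax:
  Base (reported book profit): 837,000 kr
  Less exemption 85,000 kr → base 752,000 kr
  752,000 kr × 15% = 112,800 kr

117,310 kr > 112,800 kr, so the regular income tax governs.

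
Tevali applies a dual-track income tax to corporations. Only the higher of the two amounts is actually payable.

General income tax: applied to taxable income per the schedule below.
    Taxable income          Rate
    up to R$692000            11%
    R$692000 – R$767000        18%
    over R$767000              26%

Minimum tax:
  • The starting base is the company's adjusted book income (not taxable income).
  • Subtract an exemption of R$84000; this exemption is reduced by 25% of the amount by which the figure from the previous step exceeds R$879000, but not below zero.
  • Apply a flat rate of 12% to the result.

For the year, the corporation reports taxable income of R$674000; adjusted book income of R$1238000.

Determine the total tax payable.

R$148560

Minimum tax:
  Base (adjusted book income): R$1238000
  Exemption: 25% × (R$1238000 − R$879000) = R$89750 ≥ R$84000, so the exemption is fully phased out
  Base: R$1238000 − R$0 = R$1238000
  R$1238000 × 12% = R$148560

General income tax:
  R$674000 × 11% = R$74140

R$148560 > R$74140, so the minimum tax is the binding amount.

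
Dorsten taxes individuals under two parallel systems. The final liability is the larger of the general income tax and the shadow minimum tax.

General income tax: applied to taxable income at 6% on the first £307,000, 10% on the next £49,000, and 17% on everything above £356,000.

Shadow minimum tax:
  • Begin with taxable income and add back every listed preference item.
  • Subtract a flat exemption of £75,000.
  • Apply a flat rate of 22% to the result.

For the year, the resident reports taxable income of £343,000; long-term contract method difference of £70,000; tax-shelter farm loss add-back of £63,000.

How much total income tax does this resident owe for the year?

Shadow minimum tax:
  Adjusted income: £343,000 + £70,000 + £63,000 = £476,000
  Less exemption £75,000 → base £401,000
  £401,000 × 22% = £88,220

General income tax:
  £307,000 × 6% = £18,420
  £36,000 × 10% = £3,600
  → £22,020

£88,220 > £22,020, so the shadow minimum tax is the binding amount.

£88,220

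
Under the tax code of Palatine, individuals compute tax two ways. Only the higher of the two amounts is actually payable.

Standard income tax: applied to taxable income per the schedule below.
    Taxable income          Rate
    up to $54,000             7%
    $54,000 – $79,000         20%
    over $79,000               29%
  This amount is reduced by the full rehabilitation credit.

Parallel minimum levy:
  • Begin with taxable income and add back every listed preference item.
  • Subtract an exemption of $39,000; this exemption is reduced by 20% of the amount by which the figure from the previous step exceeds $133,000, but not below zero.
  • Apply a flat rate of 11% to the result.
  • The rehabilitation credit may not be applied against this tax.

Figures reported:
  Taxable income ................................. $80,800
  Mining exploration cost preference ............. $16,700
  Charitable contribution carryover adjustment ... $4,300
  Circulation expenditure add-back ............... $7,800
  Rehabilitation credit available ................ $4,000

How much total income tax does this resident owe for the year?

Standard income tax:
  $54,000 × 7% = $3,780
  $25,000 × 20% = $5,000
  $1,800 × 29% = $522
  → $9,302
  Less rehabilitation credit $4,000 → $5,302

Parallel minimum levy:
  Adjusted income: $80,800 + $16,700 + $4,300 + $7,800 = $109,600
  Exemption: $109,600 ≤ $133,000, so full $39,000 applies
  Base: $109,600 − $39,000 = $70,600
  $70,600 × 11% = $7,766

$7,766 > $5,302, so the parallel minimum levy is the binding amount.

$7,766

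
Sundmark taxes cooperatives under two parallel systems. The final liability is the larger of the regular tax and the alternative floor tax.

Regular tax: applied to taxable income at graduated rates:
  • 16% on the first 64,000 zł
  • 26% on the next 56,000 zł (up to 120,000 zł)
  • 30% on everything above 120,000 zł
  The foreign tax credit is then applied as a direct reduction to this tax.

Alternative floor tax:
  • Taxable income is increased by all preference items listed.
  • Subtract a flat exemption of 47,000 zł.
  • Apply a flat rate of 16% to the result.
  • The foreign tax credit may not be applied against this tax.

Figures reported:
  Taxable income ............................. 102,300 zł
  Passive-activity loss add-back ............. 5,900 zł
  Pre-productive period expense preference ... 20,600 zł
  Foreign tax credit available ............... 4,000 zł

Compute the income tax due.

16,198 zł

Alternative floor tax:
  Adjusted income: 102,300 zł + 5,900 zł + 20,600 zł = 128,800 zł
  Less exemption 47,000 zł → base 81,800 zł
  81,800 zł × 16% = 13,088 zł

Regular tax:
  64,000 zł × 16% = 10,240 zł
  38,300 zł × 26% = 9,958 zł
  → 20,198 zł
  Less foreign tax credit 4,000 zł → 16,198 zł

16,198 zł > 13,088 zł, so the regular tax governs.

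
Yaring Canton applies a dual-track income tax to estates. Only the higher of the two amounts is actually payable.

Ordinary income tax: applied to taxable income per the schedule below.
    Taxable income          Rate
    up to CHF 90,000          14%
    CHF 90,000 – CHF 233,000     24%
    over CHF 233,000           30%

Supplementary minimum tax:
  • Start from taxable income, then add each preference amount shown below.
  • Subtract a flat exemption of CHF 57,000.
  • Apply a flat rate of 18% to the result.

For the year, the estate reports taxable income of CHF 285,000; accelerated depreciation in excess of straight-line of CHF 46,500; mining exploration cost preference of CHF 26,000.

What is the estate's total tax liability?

Ordinary income tax:
  CHF 90,000 × 14% = CHF 12,600
  CHF 143,000 × 24% = CHF 34,320
  CHF 52,000 × 30% = CHF 15,600
  → CHF 62,520

Supplementary minimum tax:
  Adjusted income: CHF 285,000 + CHF 46,500 + CHF 26,000 = CHF 357,500
  Less exemption CHF 57,000 → base CHF 300,500
  CHF 300,500 × 18% = CHF 54,090

CHF 62,520 > CHF 54,090, so the ordinary income tax governs.

CHF 62,520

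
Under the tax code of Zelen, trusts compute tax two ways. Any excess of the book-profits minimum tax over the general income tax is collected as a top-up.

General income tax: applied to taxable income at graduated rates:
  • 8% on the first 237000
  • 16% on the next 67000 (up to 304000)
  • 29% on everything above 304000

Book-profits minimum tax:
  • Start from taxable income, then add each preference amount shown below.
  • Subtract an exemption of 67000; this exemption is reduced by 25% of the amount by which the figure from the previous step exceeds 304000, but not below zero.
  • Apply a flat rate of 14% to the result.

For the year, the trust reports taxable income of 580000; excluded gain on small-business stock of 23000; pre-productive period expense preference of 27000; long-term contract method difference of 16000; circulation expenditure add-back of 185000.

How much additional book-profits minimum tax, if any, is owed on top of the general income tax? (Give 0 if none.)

6620

Book-profits minimum tax:
  Adjusted income: 580000 + 23000 + 27000 + 16000 + 185000 = 831000
  Exemption: 25% × (831000 − 304000) = 131750 ≥ 67000, so the exemption is fully phased out
  Base: 831000 − 0 = 831000
  831000 × 14% = 116340

General income tax:
  237000 × 8% = 18960
  67000 × 16% = 10720
  276000 × 29% = 80040
  → 109720

Excess of book-profits minimum tax over general income tax: 116340 − 109720 = 6620.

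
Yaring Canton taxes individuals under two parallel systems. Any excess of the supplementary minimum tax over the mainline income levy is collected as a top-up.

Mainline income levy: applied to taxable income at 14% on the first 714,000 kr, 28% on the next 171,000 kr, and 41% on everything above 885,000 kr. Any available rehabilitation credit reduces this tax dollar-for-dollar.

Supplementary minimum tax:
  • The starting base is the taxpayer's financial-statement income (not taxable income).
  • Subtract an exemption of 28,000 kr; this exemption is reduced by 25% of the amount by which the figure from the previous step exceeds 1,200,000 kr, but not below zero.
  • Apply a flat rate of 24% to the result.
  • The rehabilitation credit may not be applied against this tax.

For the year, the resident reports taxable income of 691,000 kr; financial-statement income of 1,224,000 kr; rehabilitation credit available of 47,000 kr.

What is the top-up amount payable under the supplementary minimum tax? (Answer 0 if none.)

Mainline income levy:
  691,000 kr × 14% = 96,740 kr
  Less rehabilitation credit 47,000 kr → 49,740 kr

Supplementary minimum tax:
  Base (financial-statement income): 1,224,000 kr
  Exemption: 28,000 kr − 25% × (1,224,000 kr − 1,200,000 kr) = 28,000 kr − 6,000 kr = 22,000 kr
  Base: 1,224,000 kr − 22,000 kr = 1,202,000 kr
  1,202,000 kr × 24% = 288,480 kr

Excess of supplementary minimum tax over mainline income levy: 288,480 kr − 49,740 kr = 238,740 kr.

238,740 kr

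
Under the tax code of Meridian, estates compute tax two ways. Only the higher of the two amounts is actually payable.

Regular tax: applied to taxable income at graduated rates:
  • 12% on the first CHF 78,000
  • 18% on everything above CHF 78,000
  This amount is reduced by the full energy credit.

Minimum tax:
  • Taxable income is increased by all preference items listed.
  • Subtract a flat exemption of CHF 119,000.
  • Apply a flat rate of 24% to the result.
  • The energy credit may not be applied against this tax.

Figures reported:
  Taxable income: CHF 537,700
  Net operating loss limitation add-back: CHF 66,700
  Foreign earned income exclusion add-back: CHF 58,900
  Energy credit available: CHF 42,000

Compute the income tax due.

CHF 130,632

Minimum tax:
  Adjusted income: CHF 537,700 + CHF 66,700 + CHF 58,900 = CHF 663,300
  Less exemption CHF 119,000 → base CHF 544,300
  CHF 544,300 × 24% = CHF 130,632

Regular tax:
  CHF 78,000 × 12% = CHF 9,360
  CHF 459,700 × 18% = CHF 82,746
  → CHF 92,106
  Less energy credit CHF 42,000 → CHF 50,106

CHF 130,632 > CHF 50,106, so the minimum tax is the binding amount.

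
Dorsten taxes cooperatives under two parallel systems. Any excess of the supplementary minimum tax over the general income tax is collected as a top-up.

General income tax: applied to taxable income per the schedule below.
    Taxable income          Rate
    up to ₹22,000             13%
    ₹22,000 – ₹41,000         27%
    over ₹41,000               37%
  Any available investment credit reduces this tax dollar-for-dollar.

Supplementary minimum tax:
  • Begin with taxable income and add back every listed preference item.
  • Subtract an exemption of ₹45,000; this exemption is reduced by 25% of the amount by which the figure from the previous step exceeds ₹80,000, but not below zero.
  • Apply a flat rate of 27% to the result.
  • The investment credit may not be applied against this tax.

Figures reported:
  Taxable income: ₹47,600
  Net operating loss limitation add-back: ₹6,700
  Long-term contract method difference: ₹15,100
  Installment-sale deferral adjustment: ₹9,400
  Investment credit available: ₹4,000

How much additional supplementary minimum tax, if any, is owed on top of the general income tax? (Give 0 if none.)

₹2,694

General income tax:
  ₹22,000 × 13% = ₹2,860
  ₹19,000 × 27% = ₹5,130
  ₹6,600 × 37% = ₹2,442
  → ₹10,432
  Less investment credit ₹4,000 → ₹6,432

Supplementary minimum tax:
  Adjusted income: ₹47,600 + ₹6,700 + ₹15,100 + ₹9,400 = ₹78,800
  Exemption: ₹78,800 ≤ ₹80,000, so full ₹45,000 applies
  Base: ₹78,800 − ₹45,000 = ₹33,800
  ₹33,800 × 27% = ₹9,126

Excess of supplementary minimum tax over general income tax: ₹9,126 − ₹6,432 = ₹2,694.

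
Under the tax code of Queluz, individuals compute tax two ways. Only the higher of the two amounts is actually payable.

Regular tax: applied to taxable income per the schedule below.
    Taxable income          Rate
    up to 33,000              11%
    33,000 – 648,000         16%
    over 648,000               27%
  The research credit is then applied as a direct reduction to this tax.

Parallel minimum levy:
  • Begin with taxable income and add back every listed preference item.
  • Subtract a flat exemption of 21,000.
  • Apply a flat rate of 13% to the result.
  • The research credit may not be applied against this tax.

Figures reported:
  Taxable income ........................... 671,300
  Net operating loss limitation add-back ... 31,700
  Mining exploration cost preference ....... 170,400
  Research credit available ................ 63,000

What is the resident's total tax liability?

110,812

Parallel minimum levy:
  Adjusted income: 671,300 + 31,700 + 170,400 = 873,400
  Less exemption 21,000 → base 852,400
  852,400 × 13% = 110,812

Regular tax:
  33,000 × 11% = 3,630
  615,000 × 16% = 98,400
  23,300 × 27% = 6,291
  → 108,321
  Less research credit 63,000 → 45,321

110,812 > 45,321, so the parallel minimum levy is the binding amount.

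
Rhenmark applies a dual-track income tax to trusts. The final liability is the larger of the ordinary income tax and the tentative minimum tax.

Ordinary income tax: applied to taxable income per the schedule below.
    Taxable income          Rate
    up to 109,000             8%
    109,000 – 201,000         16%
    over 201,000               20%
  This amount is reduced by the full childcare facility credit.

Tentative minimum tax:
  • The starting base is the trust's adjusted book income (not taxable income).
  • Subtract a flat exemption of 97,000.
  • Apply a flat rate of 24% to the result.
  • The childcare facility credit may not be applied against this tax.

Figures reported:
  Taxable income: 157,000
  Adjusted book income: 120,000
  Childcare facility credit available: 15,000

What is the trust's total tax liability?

Ordinary income tax:
  109,000 × 8% = 8,720
  48,000 × 16% = 7,680
  → 16,400
  Less childcare facility credit 15,000 → 1,400

Tentative minimum tax:
  Base (adjusted book income): 120,000
  Less exemption 97,000 → base 23,000
  23,000 × 24% = 5,520

5,520 > 1,400, so the tentative minimum tax is the binding amount.

5,520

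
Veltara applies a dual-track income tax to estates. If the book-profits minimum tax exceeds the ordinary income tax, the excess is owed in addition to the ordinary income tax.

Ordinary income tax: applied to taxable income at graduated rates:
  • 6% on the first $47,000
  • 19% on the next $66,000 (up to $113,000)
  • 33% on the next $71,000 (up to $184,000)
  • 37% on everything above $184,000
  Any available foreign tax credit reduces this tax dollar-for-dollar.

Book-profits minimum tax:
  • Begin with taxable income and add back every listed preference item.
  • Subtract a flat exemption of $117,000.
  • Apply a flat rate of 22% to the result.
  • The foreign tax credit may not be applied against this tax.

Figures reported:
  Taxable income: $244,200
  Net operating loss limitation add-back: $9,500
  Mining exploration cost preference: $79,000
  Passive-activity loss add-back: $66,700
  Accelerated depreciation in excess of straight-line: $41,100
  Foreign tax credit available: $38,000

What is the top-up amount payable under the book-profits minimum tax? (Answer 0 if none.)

Book-profits minimum tax:
  Adjusted income: $244,200 + $9,500 + $79,000 + $66,700 + $41,100 = $440,500
  Less exemption $117,000 → base $323,500
  $323,500 × 22% = $71,170

Ordinary income tax:
  $47,000 × 6% = $2,820
  $66,000 × 19% = $12,540
  $71,000 × 33% = $23,430
  $60,200 × 37% = $22,274
  → $61,064
  Less foreign tax credit $38,000 → $23,064

Excess of book-profits minimum tax over ordinary income tax: $71,170 − $23,064 = $48,106.

$48,106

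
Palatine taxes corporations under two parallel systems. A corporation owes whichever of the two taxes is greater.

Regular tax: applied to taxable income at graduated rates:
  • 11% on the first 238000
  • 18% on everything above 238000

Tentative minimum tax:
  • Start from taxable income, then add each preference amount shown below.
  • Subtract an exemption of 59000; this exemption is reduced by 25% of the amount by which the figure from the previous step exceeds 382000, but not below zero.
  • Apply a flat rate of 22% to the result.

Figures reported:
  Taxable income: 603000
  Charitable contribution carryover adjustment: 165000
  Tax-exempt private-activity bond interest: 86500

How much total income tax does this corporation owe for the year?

Tentative minimum tax:
  Adjusted income: 603000 + 165000 + 86500 = 854500
  Exemption: 25% × (854500 − 382000) = 118125 ≥ 59000, so the exemption is fully phased out
  Base: 854500 − 0 = 854500
  854500 × 22% = 187990

Regular tax:
  238000 × 11% = 26180
  365000 × 18% = 65700
  → 91880

187990 > 91880, so the tentative minimum tax is the binding amount.

187990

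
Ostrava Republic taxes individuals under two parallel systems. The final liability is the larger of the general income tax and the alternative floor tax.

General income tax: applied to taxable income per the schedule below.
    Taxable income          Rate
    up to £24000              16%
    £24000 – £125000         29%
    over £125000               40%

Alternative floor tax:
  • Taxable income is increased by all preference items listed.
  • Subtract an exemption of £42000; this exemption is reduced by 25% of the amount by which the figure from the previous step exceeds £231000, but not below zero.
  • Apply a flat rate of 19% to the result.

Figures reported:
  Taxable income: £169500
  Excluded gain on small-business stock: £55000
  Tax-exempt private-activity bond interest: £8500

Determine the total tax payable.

£50930

Alternative floor tax:
  Adjusted income: £169500 + £55000 + £8500 = £233000
  Exemption: £42000 − 25% × (£233000 − £231000) = £42000 − £500 = £41500
  Base: £233000 − £41500 = £191500
  £191500 × 19% = £36385

General income tax:
  £24000 × 16% = £3840
  £101000 × 29% = £29290
  £44500 × 40% = £17800
  → £50930

£50930 > £36385, so the general income tax governs.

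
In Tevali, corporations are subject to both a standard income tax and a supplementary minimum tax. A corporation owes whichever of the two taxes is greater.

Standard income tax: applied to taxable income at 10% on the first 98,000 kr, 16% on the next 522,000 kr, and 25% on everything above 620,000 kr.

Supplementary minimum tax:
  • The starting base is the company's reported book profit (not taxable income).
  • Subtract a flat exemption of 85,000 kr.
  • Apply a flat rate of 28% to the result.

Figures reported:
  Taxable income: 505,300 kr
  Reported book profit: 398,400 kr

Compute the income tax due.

87,752 kr

Supplementary minimum tax:
  Base (reported book profit): 398,400 kr
  Less exemption 85,000 kr → base 313,400 kr
  313,400 kr × 28% = 87,752 kr

Standard income tax:
  98,000 kr × 10% = 9,800 kr
  407,300 kr × 16% = 65,168 kr
  → 74,968 kr

87,752 kr > 74,968 kr, so the supplementary minimum tax is the binding amount.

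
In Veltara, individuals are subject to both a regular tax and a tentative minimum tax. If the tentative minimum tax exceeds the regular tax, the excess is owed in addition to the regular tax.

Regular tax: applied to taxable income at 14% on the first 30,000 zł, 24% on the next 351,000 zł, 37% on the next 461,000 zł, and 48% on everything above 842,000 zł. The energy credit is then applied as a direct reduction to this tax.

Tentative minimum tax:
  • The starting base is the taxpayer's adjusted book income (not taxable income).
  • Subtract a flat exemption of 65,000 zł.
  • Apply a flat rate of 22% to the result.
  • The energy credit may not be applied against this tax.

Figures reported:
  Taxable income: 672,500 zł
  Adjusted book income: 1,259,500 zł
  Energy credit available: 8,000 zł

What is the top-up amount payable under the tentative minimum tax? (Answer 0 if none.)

74,495 zł

Tentative minimum tax:
  Base (adjusted book income): 1,259,500 zł
  Less exemption 65,000 zł → base 1,194,500 zł
  1,194,500 zł × 22% = 262,790 zł

Regular tax:
  30,000 zł × 14% = 4,200 zł
  351,000 zł × 24% = 84,240 zł
  291,500 zł × 37% = 107,855 zł
  → 196,295 zł
  Less energy credit 8,000 zł → 188,295 zł

Excess of tentative minimum tax over regular tax: 262,790 zł − 188,295 zł = 74,495 zł.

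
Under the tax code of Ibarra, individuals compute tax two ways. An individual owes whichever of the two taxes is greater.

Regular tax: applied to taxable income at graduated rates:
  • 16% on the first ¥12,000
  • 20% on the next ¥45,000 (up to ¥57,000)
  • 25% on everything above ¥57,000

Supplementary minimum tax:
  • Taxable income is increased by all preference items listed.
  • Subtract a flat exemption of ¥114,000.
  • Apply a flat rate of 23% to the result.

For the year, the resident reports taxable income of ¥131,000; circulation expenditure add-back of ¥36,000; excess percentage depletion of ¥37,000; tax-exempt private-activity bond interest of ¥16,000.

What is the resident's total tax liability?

¥29,420

Supplementary minimum tax:
  Adjusted income: ¥131,000 + ¥36,000 + ¥37,000 + ¥16,000 = ¥220,000
  Less exemption ¥114,000 → base ¥106,000
  ¥106,000 × 23% = ¥24,380

Regular tax:
  ¥12,000 × 16% = ¥1,920
  ¥45,000 × 20% = ¥9,000
  ¥74,000 × 25% = ¥18,500
  → ¥29,420

¥29,420 > ¥24,380, so the regular tax governs.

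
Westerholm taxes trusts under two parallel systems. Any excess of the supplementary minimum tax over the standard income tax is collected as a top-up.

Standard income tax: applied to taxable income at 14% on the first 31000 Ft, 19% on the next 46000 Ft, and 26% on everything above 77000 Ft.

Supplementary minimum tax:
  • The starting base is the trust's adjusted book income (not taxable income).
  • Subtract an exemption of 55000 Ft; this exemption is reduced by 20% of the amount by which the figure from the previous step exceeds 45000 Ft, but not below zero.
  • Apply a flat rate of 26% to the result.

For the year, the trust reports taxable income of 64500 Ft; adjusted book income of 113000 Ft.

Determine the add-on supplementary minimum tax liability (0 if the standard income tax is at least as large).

7911 Ft

Standard income tax:
  31000 Ft × 14% = 4340 Ft
  33500 Ft × 19% = 6365 Ft
  → 10705 Ft

Supplementary minimum tax:
  Base (adjusted book income): 113000 Ft
  Exemption: 55000 Ft − 20% × (113000 Ft − 45000 Ft) = 55000 Ft − 13600 Ft = 41400 Ft
  Base: 113000 Ft − 41400 Ft = 71600 Ft
  71600 Ft × 26% = 18616 Ft

Excess of supplementary minimum tax over standard income tax: 18616 Ft − 10705 Ft = 7911 Ft.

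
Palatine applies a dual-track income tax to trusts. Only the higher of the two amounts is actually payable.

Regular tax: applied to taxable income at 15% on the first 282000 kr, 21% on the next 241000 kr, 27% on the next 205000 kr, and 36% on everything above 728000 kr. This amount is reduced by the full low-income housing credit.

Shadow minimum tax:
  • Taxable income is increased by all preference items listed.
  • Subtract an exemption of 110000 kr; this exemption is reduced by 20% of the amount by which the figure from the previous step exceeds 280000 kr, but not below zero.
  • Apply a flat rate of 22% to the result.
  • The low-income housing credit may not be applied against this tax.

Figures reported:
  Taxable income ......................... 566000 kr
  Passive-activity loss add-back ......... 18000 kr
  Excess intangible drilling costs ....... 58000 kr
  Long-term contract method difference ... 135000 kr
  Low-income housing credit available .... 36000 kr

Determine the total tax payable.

168608 kr

Regular tax:
  282000 kr × 15% = 42300 kr
  241000 kr × 21% = 50610 kr
  43000 kr × 27% = 11610 kr
  → 104520 kr
  Less low-income housing credit 36000 kr → 68520 kr

Shadow minimum tax:
  Adjusted income: 566000 kr + 18000 kr + 58000 kr + 135000 kr = 777000 kr
  Exemption: 110000 kr − 20% × (777000 kr − 280000 kr) = 110000 kr − 99400 kr = 10600 kr
  Base: 777000 kr − 10600 kr = 766400 kr
  766400 kr × 22% = 168608 kr

168608 kr > 68520 kr, so the shadow minimum tax is the binding amount.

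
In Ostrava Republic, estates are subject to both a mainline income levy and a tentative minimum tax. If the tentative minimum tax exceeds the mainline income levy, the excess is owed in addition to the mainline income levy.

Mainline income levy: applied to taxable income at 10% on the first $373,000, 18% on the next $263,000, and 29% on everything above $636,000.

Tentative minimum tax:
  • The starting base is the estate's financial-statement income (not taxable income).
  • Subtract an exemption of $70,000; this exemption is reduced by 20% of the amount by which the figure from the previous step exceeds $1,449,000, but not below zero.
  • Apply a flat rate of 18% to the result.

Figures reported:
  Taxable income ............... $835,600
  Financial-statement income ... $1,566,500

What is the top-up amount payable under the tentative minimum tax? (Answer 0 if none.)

Tentative minimum tax:
  Base (financial-statement income): $1,566,500
  Exemption: $70,000 − 20% × ($1,566,500 − $1,449,000) = $70,000 − $23,500 = $46,500
  Base: $1,566,500 − $46,500 = $1,520,000
  $1,520,000 × 18% = $273,600

Mainline income levy:
  $373,000 × 10% = $37,300
  $263,000 × 18% = $47,340
  $199,600 × 29% = $57,884
  → $142,524

Excess of tentative minimum tax over mainline income levy: $273,600 − $142,524 = $131,076.

$131,076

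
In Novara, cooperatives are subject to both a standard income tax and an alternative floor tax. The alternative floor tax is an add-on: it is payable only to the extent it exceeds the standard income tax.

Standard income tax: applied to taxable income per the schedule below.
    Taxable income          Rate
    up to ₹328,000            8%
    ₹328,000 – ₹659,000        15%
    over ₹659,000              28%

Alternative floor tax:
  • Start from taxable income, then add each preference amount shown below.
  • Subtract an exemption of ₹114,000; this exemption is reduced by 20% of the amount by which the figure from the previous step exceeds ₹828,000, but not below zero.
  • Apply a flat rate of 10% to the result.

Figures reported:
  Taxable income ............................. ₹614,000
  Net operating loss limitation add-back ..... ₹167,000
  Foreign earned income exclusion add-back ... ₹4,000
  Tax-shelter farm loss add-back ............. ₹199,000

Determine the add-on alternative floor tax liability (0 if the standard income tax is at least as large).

₹20,980

Standard income tax:
  ₹328,000 × 8% = ₹26,240
  ₹286,000 × 15% = ₹42,900
  → ₹69,140

Alternative floor tax:
  Adjusted income: ₹614,000 + ₹167,000 + ₹4,000 + ₹199,000 = ₹984,000
  Exemption: ₹114,000 − 20% × (₹984,000 − ₹828,000) = ₹114,000 − ₹31,200 = ₹82,800
  Base: ₹984,000 − ₹82,800 = ₹901,200
  ₹901,200 × 10% = ₹90,120

Excess of alternative floor tax over standard income tax: ₹90,120 − ₹69,140 = ₹20,980.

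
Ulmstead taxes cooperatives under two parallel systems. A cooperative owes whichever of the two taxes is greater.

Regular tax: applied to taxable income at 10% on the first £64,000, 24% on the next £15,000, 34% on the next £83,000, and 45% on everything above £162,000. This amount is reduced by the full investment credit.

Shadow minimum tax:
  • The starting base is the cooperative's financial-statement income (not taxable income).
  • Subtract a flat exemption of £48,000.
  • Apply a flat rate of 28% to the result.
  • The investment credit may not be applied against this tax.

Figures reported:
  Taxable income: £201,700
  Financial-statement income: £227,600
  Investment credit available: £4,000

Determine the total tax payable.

£52,085

Regular tax:
  £64,000 × 10% = £6,400
  £15,000 × 24% = £3,600
  £83,000 × 34% = £28,220
  £39,700 × 45% = £17,865
  → £56,085
  Less investment credit £4,000 → £52,085

Shadow minimum tax:
  Base (financial-statement income): £227,600
  Less exemption £48,000 → base £179,600
  £179,600 × 28% = £50,288

£52,085 > £50,288, so the regular tax governs.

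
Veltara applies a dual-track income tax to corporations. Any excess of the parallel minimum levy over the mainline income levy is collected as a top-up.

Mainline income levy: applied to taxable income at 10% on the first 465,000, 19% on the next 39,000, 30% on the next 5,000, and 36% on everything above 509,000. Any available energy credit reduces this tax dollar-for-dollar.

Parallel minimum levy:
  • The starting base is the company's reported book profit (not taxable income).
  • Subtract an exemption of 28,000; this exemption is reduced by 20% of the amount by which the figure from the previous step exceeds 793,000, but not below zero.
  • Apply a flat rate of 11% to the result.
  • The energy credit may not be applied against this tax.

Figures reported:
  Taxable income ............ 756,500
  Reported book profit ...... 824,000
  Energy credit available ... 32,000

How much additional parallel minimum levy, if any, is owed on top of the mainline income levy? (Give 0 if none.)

Parallel minimum levy:
  Base (reported book profit): 824,000
  Exemption: 28,000 − 20% × (824,000 − 793,000) = 28,000 − 6,200 = 21,800
  Base: 824,000 − 21,800 = 802,200
  802,200 × 11% = 88,242

Mainline income levy:
  465,000 × 10% = 46,500
  39,000 × 19% = 7,410
  5,000 × 30% = 1,500
  247,500 × 36% = 89,100
  → 144,510
  Less energy credit 32,000 → 112,510

88,242 ≤ 112,510, so no add-on is due.

0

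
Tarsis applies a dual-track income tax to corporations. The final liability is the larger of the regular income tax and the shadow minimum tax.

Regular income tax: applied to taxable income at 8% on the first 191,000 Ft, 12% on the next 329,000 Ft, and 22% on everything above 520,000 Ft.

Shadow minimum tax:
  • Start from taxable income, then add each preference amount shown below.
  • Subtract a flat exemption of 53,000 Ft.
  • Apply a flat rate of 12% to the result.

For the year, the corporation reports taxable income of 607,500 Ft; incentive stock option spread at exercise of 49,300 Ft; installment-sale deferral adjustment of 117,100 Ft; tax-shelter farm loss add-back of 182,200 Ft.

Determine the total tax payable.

108,372 Ft

Shadow minimum tax:
  Adjusted income: 607,500 Ft + 49,300 Ft + 117,100 Ft + 182,200 Ft = 956,100 Ft
  Less exemption 53,000 Ft → base 903,100 Ft
  903,100 Ft × 12% = 108,372 Ft

Regular income tax:
  191,000 Ft × 8% = 15,280 Ft
  329,000 Ft × 12% = 39,480 Ft
  87,500 Ft × 22% = 19,250 Ft
  → 74,010 Ft

108,372 Ft > 74,010 Ft, so the shadow minimum tax is the binding amount.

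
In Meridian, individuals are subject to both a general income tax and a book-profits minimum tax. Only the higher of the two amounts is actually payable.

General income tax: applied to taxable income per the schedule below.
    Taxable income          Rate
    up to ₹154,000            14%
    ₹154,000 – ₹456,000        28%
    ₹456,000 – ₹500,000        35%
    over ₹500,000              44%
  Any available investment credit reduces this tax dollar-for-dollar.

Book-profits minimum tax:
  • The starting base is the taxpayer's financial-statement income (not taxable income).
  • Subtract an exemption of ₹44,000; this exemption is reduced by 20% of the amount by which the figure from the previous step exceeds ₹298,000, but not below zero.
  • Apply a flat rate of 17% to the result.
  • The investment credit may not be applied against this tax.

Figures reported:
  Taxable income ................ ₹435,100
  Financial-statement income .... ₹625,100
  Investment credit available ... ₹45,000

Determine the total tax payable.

₹106,267

Book-profits minimum tax:
  Base (financial-statement income): ₹625,100
  Exemption: 20% × (₹625,100 − ₹298,000) = ₹65,420 ≥ ₹44,000, so the exemption is fully phased out
  Base: ₹625,100 − ₹0 = ₹625,100
  ₹625,100 × 17% = ₹106,267

General income tax:
  ₹154,000 × 14% = ₹21,560
  ₹281,100 × 28% = ₹78,708
  → ₹100,268
  Less investment credit ₹45,000 → ₹55,268

₹106,267 > ₹55,268, so the book-profits minimum tax is the binding amount.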